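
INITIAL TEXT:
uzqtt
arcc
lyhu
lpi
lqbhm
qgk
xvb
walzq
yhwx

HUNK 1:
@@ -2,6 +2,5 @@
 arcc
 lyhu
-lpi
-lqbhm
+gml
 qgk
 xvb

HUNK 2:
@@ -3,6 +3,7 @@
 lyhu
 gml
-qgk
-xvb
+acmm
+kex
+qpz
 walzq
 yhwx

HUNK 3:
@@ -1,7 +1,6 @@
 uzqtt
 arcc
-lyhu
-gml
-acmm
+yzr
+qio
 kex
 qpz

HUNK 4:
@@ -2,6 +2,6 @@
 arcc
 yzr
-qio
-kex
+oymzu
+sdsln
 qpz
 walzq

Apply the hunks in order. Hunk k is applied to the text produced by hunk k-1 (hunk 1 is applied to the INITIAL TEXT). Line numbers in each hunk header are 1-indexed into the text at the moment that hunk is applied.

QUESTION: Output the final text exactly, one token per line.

Answer: uzqtt
arcc
yzr
oymzu
sdsln
qpz
walzq
yhwx

Derivation:
Hunk 1: at line 2 remove [lpi,lqbhm] add [gml] -> 8 lines: uzqtt arcc lyhu gml qgk xvb walzq yhwx
Hunk 2: at line 3 remove [qgk,xvb] add [acmm,kex,qpz] -> 9 lines: uzqtt arcc lyhu gml acmm kex qpz walzq yhwx
Hunk 3: at line 1 remove [lyhu,gml,acmm] add [yzr,qio] -> 8 lines: uzqtt arcc yzr qio kex qpz walzq yhwx
Hunk 4: at line 2 remove [qio,kex] add [oymzu,sdsln] -> 8 lines: uzqtt arcc yzr oymzu sdsln qpz walzq yhwx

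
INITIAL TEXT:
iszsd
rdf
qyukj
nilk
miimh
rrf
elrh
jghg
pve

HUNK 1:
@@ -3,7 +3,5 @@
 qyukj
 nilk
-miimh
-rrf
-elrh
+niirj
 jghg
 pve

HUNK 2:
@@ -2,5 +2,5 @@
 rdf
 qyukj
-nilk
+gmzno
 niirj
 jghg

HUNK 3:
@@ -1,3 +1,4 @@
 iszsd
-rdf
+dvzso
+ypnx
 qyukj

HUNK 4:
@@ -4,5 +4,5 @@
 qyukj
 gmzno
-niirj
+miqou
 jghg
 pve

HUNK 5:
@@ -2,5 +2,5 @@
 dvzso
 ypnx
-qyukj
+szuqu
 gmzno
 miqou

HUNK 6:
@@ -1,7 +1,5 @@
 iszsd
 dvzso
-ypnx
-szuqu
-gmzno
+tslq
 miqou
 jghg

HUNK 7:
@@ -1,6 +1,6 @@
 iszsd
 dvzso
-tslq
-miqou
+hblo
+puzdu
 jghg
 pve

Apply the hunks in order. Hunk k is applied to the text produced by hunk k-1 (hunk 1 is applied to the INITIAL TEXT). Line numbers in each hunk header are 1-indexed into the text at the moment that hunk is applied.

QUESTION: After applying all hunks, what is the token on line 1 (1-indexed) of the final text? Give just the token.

Hunk 1: at line 3 remove [miimh,rrf,elrh] add [niirj] -> 7 lines: iszsd rdf qyukj nilk niirj jghg pve
Hunk 2: at line 2 remove [nilk] add [gmzno] -> 7 lines: iszsd rdf qyukj gmzno niirj jghg pve
Hunk 3: at line 1 remove [rdf] add [dvzso,ypnx] -> 8 lines: iszsd dvzso ypnx qyukj gmzno niirj jghg pve
Hunk 4: at line 4 remove [niirj] add [miqou] -> 8 lines: iszsd dvzso ypnx qyukj gmzno miqou jghg pve
Hunk 5: at line 2 remove [qyukj] add [szuqu] -> 8 lines: iszsd dvzso ypnx szuqu gmzno miqou jghg pve
Hunk 6: at line 1 remove [ypnx,szuqu,gmzno] add [tslq] -> 6 lines: iszsd dvzso tslq miqou jghg pve
Hunk 7: at line 1 remove [tslq,miqou] add [hblo,puzdu] -> 6 lines: iszsd dvzso hblo puzdu jghg pve
Final line 1: iszsd

Answer: iszsd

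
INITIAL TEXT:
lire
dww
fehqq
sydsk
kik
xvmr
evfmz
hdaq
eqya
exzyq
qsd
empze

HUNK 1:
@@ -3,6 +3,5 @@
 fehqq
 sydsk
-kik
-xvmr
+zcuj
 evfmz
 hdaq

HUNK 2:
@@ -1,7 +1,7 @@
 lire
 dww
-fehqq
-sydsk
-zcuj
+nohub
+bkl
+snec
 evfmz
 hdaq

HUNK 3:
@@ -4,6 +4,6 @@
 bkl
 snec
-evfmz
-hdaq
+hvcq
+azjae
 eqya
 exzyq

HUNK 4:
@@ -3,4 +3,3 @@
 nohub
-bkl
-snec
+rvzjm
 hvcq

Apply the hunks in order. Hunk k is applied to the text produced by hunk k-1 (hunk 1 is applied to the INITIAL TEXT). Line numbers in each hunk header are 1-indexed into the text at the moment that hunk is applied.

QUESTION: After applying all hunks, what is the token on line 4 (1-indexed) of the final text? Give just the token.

Hunk 1: at line 3 remove [kik,xvmr] add [zcuj] -> 11 lines: lire dww fehqq sydsk zcuj evfmz hdaq eqya exzyq qsd empze
Hunk 2: at line 1 remove [fehqq,sydsk,zcuj] add [nohub,bkl,snec] -> 11 lines: lire dww nohub bkl snec evfmz hdaq eqya exzyq qsd empze
Hunk 3: at line 4 remove [evfmz,hdaq] add [hvcq,azjae] -> 11 lines: lire dww nohub bkl snec hvcq azjae eqya exzyq qsd empze
Hunk 4: at line 3 remove [bkl,snec] add [rvzjm] -> 10 lines: lire dww nohub rvzjm hvcq azjae eqya exzyq qsd empze
Final line 4: rvzjm

Answer: rvzjm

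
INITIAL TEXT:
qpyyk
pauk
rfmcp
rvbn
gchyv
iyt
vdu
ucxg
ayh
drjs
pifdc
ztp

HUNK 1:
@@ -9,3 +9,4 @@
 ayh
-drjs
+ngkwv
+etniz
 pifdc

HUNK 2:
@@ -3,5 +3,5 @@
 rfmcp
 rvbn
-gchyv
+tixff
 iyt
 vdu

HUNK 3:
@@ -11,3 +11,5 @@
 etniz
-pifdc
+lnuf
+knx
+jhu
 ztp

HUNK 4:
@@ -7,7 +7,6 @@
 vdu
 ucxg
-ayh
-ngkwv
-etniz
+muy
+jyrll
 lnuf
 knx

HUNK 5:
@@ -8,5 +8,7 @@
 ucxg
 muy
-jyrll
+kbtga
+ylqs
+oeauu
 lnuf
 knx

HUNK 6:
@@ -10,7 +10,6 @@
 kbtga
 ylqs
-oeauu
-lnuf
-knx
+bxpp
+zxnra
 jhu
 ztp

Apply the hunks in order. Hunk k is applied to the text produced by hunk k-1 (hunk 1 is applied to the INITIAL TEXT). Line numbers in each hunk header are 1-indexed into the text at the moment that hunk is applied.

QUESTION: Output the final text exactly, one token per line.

Hunk 1: at line 9 remove [drjs] add [ngkwv,etniz] -> 13 lines: qpyyk pauk rfmcp rvbn gchyv iyt vdu ucxg ayh ngkwv etniz pifdc ztp
Hunk 2: at line 3 remove [gchyv] add [tixff] -> 13 lines: qpyyk pauk rfmcp rvbn tixff iyt vdu ucxg ayh ngkwv etniz pifdc ztp
Hunk 3: at line 11 remove [pifdc] add [lnuf,knx,jhu] -> 15 lines: qpyyk pauk rfmcp rvbn tixff iyt vdu ucxg ayh ngkwv etniz lnuf knx jhu ztp
Hunk 4: at line 7 remove [ayh,ngkwv,etniz] add [muy,jyrll] -> 14 lines: qpyyk pauk rfmcp rvbn tixff iyt vdu ucxg muy jyrll lnuf knx jhu ztp
Hunk 5: at line 8 remove [jyrll] add [kbtga,ylqs,oeauu] -> 16 lines: qpyyk pauk rfmcp rvbn tixff iyt vdu ucxg muy kbtga ylqs oeauu lnuf knx jhu ztp
Hunk 6: at line 10 remove [oeauu,lnuf,knx] add [bxpp,zxnra] -> 15 lines: qpyyk pauk rfmcp rvbn tixff iyt vdu ucxg muy kbtga ylqs bxpp zxnra jhu ztp

Answer: qpyyk
pauk
rfmcp
rvbn
tixff
iyt
vdu
ucxg
muy
kbtga
ylqs
bxpp
zxnra
jhu
ztp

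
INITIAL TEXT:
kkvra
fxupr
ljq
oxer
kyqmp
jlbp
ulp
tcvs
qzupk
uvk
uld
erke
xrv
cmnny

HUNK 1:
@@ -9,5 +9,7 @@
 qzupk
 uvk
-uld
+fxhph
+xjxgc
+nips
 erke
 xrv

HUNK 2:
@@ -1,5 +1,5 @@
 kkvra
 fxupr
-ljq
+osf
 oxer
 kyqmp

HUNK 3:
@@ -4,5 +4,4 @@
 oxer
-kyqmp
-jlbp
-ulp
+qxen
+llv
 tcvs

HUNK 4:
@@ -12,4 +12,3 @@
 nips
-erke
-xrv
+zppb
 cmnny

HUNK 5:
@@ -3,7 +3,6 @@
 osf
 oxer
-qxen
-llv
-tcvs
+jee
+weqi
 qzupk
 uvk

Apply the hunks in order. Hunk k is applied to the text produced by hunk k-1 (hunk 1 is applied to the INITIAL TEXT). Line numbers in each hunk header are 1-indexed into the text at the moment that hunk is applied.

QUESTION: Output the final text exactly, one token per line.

Answer: kkvra
fxupr
osf
oxer
jee
weqi
qzupk
uvk
fxhph
xjxgc
nips
zppb
cmnny

Derivation:
Hunk 1: at line 9 remove [uld] add [fxhph,xjxgc,nips] -> 16 lines: kkvra fxupr ljq oxer kyqmp jlbp ulp tcvs qzupk uvk fxhph xjxgc nips erke xrv cmnny
Hunk 2: at line 1 remove [ljq] add [osf] -> 16 lines: kkvra fxupr osf oxer kyqmp jlbp ulp tcvs qzupk uvk fxhph xjxgc nips erke xrv cmnny
Hunk 3: at line 4 remove [kyqmp,jlbp,ulp] add [qxen,llv] -> 15 lines: kkvra fxupr osf oxer qxen llv tcvs qzupk uvk fxhph xjxgc nips erke xrv cmnny
Hunk 4: at line 12 remove [erke,xrv] add [zppb] -> 14 lines: kkvra fxupr osf oxer qxen llv tcvs qzupk uvk fxhph xjxgc nips zppb cmnny
Hunk 5: at line 3 remove [qxen,llv,tcvs] add [jee,weqi] -> 13 lines: kkvra fxupr osf oxer jee weqi qzupk uvk fxhph xjxgc nips zppb cmnny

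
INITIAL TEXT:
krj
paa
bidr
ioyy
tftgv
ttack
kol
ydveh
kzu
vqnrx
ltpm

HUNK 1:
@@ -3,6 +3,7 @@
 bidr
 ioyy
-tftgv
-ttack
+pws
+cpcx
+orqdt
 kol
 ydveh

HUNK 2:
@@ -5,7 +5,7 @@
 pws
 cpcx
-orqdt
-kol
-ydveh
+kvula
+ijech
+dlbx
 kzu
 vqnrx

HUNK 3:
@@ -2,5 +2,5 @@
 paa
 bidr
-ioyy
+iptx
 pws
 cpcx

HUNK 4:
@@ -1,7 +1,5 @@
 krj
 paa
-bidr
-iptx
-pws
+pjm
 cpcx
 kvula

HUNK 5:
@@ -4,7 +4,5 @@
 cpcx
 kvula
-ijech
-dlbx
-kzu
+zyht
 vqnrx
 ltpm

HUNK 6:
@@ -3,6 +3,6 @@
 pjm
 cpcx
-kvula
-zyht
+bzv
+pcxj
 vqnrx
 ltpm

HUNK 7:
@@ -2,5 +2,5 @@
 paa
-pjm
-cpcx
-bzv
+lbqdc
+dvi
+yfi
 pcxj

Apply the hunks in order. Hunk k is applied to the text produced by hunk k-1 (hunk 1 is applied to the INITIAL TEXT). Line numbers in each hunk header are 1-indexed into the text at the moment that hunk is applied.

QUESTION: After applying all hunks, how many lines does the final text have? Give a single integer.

Hunk 1: at line 3 remove [tftgv,ttack] add [pws,cpcx,orqdt] -> 12 lines: krj paa bidr ioyy pws cpcx orqdt kol ydveh kzu vqnrx ltpm
Hunk 2: at line 5 remove [orqdt,kol,ydveh] add [kvula,ijech,dlbx] -> 12 lines: krj paa bidr ioyy pws cpcx kvula ijech dlbx kzu vqnrx ltpm
Hunk 3: at line 2 remove [ioyy] add [iptx] -> 12 lines: krj paa bidr iptx pws cpcx kvula ijech dlbx kzu vqnrx ltpm
Hunk 4: at line 1 remove [bidr,iptx,pws] add [pjm] -> 10 lines: krj paa pjm cpcx kvula ijech dlbx kzu vqnrx ltpm
Hunk 5: at line 4 remove [ijech,dlbx,kzu] add [zyht] -> 8 lines: krj paa pjm cpcx kvula zyht vqnrx ltpm
Hunk 6: at line 3 remove [kvula,zyht] add [bzv,pcxj] -> 8 lines: krj paa pjm cpcx bzv pcxj vqnrx ltpm
Hunk 7: at line 2 remove [pjm,cpcx,bzv] add [lbqdc,dvi,yfi] -> 8 lines: krj paa lbqdc dvi yfi pcxj vqnrx ltpm
Final line count: 8

Answer: 8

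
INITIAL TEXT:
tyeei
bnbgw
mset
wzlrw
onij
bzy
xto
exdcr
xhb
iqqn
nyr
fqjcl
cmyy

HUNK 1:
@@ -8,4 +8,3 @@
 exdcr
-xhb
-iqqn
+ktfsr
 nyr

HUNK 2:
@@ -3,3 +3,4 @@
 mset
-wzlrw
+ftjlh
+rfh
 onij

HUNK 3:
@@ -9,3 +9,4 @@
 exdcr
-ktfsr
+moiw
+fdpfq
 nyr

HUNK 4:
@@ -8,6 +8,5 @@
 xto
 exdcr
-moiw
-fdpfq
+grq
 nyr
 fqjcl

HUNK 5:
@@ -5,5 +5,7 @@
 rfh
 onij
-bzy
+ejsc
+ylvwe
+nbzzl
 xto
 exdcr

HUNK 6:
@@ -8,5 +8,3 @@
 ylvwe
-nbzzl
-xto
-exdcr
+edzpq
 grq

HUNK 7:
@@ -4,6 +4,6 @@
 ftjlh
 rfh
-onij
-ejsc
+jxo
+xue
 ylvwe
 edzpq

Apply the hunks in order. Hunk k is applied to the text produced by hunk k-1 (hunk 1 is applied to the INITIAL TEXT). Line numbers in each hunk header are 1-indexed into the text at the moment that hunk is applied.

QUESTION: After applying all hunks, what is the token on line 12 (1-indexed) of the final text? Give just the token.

Hunk 1: at line 8 remove [xhb,iqqn] add [ktfsr] -> 12 lines: tyeei bnbgw mset wzlrw onij bzy xto exdcr ktfsr nyr fqjcl cmyy
Hunk 2: at line 3 remove [wzlrw] add [ftjlh,rfh] -> 13 lines: tyeei bnbgw mset ftjlh rfh onij bzy xto exdcr ktfsr nyr fqjcl cmyy
Hunk 3: at line 9 remove [ktfsr] add [moiw,fdpfq] -> 14 lines: tyeei bnbgw mset ftjlh rfh onij bzy xto exdcr moiw fdpfq nyr fqjcl cmyy
Hunk 4: at line 8 remove [moiw,fdpfq] add [grq] -> 13 lines: tyeei bnbgw mset ftjlh rfh onij bzy xto exdcr grq nyr fqjcl cmyy
Hunk 5: at line 5 remove [bzy] add [ejsc,ylvwe,nbzzl] -> 15 lines: tyeei bnbgw mset ftjlh rfh onij ejsc ylvwe nbzzl xto exdcr grq nyr fqjcl cmyy
Hunk 6: at line 8 remove [nbzzl,xto,exdcr] add [edzpq] -> 13 lines: tyeei bnbgw mset ftjlh rfh onij ejsc ylvwe edzpq grq nyr fqjcl cmyy
Hunk 7: at line 4 remove [onij,ejsc] add [jxo,xue] -> 13 lines: tyeei bnbgw mset ftjlh rfh jxo xue ylvwe edzpq grq nyr fqjcl cmyy
Final line 12: fqjcl

Answer: fqjcl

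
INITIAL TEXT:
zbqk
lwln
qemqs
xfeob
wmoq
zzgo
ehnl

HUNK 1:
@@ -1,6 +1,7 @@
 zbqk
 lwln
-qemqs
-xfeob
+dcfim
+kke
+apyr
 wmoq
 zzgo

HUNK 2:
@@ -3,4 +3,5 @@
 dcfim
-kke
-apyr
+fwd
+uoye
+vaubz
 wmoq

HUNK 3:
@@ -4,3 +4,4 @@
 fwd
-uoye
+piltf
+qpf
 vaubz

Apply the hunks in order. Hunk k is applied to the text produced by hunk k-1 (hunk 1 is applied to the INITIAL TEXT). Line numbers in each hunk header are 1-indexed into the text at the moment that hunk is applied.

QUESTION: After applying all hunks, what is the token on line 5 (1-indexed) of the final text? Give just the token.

Answer: piltf

Derivation:
Hunk 1: at line 1 remove [qemqs,xfeob] add [dcfim,kke,apyr] -> 8 lines: zbqk lwln dcfim kke apyr wmoq zzgo ehnl
Hunk 2: at line 3 remove [kke,apyr] add [fwd,uoye,vaubz] -> 9 lines: zbqk lwln dcfim fwd uoye vaubz wmoq zzgo ehnl
Hunk 3: at line 4 remove [uoye] add [piltf,qpf] -> 10 lines: zbqk lwln dcfim fwd piltf qpf vaubz wmoq zzgo ehnl
Final line 5: piltf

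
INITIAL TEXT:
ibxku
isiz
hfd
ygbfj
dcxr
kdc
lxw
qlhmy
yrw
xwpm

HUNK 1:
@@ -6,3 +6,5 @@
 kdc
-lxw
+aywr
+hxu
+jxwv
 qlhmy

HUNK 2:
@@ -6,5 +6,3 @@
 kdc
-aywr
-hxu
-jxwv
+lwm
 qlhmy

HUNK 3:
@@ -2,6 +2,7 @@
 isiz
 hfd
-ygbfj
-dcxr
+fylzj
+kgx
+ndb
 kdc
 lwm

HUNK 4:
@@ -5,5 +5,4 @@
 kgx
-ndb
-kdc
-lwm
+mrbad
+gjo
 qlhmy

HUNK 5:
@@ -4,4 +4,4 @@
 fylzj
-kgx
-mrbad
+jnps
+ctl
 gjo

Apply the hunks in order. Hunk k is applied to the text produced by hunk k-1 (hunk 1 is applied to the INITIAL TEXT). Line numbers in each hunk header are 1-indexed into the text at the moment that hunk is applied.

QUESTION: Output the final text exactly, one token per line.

Hunk 1: at line 6 remove [lxw] add [aywr,hxu,jxwv] -> 12 lines: ibxku isiz hfd ygbfj dcxr kdc aywr hxu jxwv qlhmy yrw xwpm
Hunk 2: at line 6 remove [aywr,hxu,jxwv] add [lwm] -> 10 lines: ibxku isiz hfd ygbfj dcxr kdc lwm qlhmy yrw xwpm
Hunk 3: at line 2 remove [ygbfj,dcxr] add [fylzj,kgx,ndb] -> 11 lines: ibxku isiz hfd fylzj kgx ndb kdc lwm qlhmy yrw xwpm
Hunk 4: at line 5 remove [ndb,kdc,lwm] add [mrbad,gjo] -> 10 lines: ibxku isiz hfd fylzj kgx mrbad gjo qlhmy yrw xwpm
Hunk 5: at line 4 remove [kgx,mrbad] add [jnps,ctl] -> 10 lines: ibxku isiz hfd fylzj jnps ctl gjo qlhmy yrw xwpm

Answer: ibxku
isiz
hfd
fylzj
jnps
ctl
gjo
qlhmy
yrw
xwpm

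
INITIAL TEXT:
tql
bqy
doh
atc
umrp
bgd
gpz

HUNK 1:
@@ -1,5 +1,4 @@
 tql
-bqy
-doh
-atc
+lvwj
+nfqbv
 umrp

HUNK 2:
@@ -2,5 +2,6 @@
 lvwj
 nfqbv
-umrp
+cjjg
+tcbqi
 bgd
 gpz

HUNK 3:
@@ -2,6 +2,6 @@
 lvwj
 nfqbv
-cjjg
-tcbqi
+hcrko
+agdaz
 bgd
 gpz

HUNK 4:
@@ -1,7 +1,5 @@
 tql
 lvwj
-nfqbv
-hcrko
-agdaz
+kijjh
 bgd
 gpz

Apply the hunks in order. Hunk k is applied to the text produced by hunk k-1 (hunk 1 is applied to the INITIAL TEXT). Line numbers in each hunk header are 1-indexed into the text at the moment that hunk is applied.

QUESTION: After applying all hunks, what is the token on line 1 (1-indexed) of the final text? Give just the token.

Answer: tql

Derivation:
Hunk 1: at line 1 remove [bqy,doh,atc] add [lvwj,nfqbv] -> 6 lines: tql lvwj nfqbv umrp bgd gpz
Hunk 2: at line 2 remove [umrp] add [cjjg,tcbqi] -> 7 lines: tql lvwj nfqbv cjjg tcbqi bgd gpz
Hunk 3: at line 2 remove [cjjg,tcbqi] add [hcrko,agdaz] -> 7 lines: tql lvwj nfqbv hcrko agdaz bgd gpz
Hunk 4: at line 1 remove [nfqbv,hcrko,agdaz] add [kijjh] -> 5 lines: tql lvwj kijjh bgd gpz
Final line 1: tql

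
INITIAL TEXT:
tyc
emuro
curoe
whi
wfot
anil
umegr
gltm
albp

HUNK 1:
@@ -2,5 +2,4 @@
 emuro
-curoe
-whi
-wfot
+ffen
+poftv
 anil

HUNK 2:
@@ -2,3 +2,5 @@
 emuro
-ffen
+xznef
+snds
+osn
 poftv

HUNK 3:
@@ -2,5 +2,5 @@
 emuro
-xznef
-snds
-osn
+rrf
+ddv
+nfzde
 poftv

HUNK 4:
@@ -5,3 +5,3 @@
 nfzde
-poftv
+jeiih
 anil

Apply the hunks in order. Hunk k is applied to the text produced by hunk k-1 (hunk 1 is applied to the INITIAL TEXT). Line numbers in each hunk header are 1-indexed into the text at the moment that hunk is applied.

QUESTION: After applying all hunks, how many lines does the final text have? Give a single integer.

Answer: 10

Derivation:
Hunk 1: at line 2 remove [curoe,whi,wfot] add [ffen,poftv] -> 8 lines: tyc emuro ffen poftv anil umegr gltm albp
Hunk 2: at line 2 remove [ffen] add [xznef,snds,osn] -> 10 lines: tyc emuro xznef snds osn poftv anil umegr gltm albp
Hunk 3: at line 2 remove [xznef,snds,osn] add [rrf,ddv,nfzde] -> 10 lines: tyc emuro rrf ddv nfzde poftv anil umegr gltm albp
Hunk 4: at line 5 remove [poftv] add [jeiih] -> 10 lines: tyc emuro rrf ddv nfzde jeiih anil umegr gltm albp
Final line count: 10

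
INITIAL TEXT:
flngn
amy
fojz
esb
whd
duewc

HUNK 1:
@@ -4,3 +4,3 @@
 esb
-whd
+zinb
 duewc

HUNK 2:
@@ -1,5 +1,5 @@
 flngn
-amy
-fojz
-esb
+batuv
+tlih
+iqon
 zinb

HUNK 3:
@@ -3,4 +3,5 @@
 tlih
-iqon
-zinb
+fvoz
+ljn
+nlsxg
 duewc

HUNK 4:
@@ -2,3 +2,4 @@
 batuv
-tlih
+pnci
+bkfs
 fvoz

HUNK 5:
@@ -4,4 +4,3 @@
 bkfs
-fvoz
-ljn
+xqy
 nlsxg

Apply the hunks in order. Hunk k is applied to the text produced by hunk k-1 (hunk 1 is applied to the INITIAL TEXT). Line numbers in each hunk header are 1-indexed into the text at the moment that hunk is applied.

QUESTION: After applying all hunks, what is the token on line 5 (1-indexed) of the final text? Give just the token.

Hunk 1: at line 4 remove [whd] add [zinb] -> 6 lines: flngn amy fojz esb zinb duewc
Hunk 2: at line 1 remove [amy,fojz,esb] add [batuv,tlih,iqon] -> 6 lines: flngn batuv tlih iqon zinb duewc
Hunk 3: at line 3 remove [iqon,zinb] add [fvoz,ljn,nlsxg] -> 7 lines: flngn batuv tlih fvoz ljn nlsxg duewc
Hunk 4: at line 2 remove [tlih] add [pnci,bkfs] -> 8 lines: flngn batuv pnci bkfs fvoz ljn nlsxg duewc
Hunk 5: at line 4 remove [fvoz,ljn] add [xqy] -> 7 lines: flngn batuv pnci bkfs xqy nlsxg duewc
Final line 5: xqy

Answer: xqy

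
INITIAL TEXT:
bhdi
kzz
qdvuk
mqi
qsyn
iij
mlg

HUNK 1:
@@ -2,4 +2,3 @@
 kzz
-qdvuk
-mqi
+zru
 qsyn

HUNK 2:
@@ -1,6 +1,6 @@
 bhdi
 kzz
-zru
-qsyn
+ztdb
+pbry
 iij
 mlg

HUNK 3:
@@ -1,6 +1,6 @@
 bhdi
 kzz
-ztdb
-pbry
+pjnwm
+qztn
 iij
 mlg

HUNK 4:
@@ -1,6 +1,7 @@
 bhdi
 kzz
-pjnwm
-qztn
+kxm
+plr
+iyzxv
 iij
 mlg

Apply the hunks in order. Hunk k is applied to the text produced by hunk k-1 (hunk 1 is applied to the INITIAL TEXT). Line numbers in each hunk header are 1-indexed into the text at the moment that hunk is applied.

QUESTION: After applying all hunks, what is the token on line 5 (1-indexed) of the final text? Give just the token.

Hunk 1: at line 2 remove [qdvuk,mqi] add [zru] -> 6 lines: bhdi kzz zru qsyn iij mlg
Hunk 2: at line 1 remove [zru,qsyn] add [ztdb,pbry] -> 6 lines: bhdi kzz ztdb pbry iij mlg
Hunk 3: at line 1 remove [ztdb,pbry] add [pjnwm,qztn] -> 6 lines: bhdi kzz pjnwm qztn iij mlg
Hunk 4: at line 1 remove [pjnwm,qztn] add [kxm,plr,iyzxv] -> 7 lines: bhdi kzz kxm plr iyzxv iij mlg
Final line 5: iyzxv

Answer: iyzxv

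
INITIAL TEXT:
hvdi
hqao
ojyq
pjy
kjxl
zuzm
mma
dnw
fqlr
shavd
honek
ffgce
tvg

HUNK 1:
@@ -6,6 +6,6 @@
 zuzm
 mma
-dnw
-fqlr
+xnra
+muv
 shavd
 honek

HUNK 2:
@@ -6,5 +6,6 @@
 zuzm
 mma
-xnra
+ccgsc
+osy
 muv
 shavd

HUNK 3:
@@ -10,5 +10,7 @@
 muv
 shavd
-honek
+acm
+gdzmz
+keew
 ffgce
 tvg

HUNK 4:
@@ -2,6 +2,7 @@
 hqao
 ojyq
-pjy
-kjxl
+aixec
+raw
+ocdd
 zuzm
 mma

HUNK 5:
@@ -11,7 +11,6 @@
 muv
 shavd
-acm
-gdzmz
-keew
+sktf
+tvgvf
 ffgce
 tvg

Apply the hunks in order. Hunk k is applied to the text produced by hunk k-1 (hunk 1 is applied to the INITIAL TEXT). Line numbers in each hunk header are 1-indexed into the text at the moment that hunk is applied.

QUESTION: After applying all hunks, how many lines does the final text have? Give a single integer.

Answer: 16

Derivation:
Hunk 1: at line 6 remove [dnw,fqlr] add [xnra,muv] -> 13 lines: hvdi hqao ojyq pjy kjxl zuzm mma xnra muv shavd honek ffgce tvg
Hunk 2: at line 6 remove [xnra] add [ccgsc,osy] -> 14 lines: hvdi hqao ojyq pjy kjxl zuzm mma ccgsc osy muv shavd honek ffgce tvg
Hunk 3: at line 10 remove [honek] add [acm,gdzmz,keew] -> 16 lines: hvdi hqao ojyq pjy kjxl zuzm mma ccgsc osy muv shavd acm gdzmz keew ffgce tvg
Hunk 4: at line 2 remove [pjy,kjxl] add [aixec,raw,ocdd] -> 17 lines: hvdi hqao ojyq aixec raw ocdd zuzm mma ccgsc osy muv shavd acm gdzmz keew ffgce tvg
Hunk 5: at line 11 remove [acm,gdzmz,keew] add [sktf,tvgvf] -> 16 lines: hvdi hqao ojyq aixec raw ocdd zuzm mma ccgsc osy muv shavd sktf tvgvf ffgce tvg
Final line count: 16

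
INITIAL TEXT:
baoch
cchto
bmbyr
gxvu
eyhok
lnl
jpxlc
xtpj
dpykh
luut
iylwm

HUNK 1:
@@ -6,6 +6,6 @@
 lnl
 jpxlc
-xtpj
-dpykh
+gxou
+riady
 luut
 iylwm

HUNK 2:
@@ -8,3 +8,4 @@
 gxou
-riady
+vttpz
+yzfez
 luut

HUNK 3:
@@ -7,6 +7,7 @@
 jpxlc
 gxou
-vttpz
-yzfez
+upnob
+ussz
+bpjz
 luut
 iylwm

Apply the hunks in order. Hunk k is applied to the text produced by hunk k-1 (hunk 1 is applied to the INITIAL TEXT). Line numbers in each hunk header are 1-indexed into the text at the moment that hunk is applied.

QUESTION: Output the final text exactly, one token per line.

Hunk 1: at line 6 remove [xtpj,dpykh] add [gxou,riady] -> 11 lines: baoch cchto bmbyr gxvu eyhok lnl jpxlc gxou riady luut iylwm
Hunk 2: at line 8 remove [riady] add [vttpz,yzfez] -> 12 lines: baoch cchto bmbyr gxvu eyhok lnl jpxlc gxou vttpz yzfez luut iylwm
Hunk 3: at line 7 remove [vttpz,yzfez] add [upnob,ussz,bpjz] -> 13 lines: baoch cchto bmbyr gxvu eyhok lnl jpxlc gxou upnob ussz bpjz luut iylwm

Answer: baoch
cchto
bmbyr
gxvu
eyhok
lnl
jpxlc
gxou
upnob
ussz
bpjz
luut
iylwm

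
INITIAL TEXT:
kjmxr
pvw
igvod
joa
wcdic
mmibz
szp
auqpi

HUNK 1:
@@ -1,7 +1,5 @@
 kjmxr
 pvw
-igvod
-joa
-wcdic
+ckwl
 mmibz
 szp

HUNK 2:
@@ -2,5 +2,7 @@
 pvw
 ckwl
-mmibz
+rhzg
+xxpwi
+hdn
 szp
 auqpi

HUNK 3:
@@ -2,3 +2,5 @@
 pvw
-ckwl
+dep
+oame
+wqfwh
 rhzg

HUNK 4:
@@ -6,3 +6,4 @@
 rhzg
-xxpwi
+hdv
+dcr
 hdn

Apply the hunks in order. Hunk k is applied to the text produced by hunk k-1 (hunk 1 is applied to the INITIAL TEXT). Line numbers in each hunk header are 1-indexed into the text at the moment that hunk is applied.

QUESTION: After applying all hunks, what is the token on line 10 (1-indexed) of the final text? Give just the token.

Answer: szp

Derivation:
Hunk 1: at line 1 remove [igvod,joa,wcdic] add [ckwl] -> 6 lines: kjmxr pvw ckwl mmibz szp auqpi
Hunk 2: at line 2 remove [mmibz] add [rhzg,xxpwi,hdn] -> 8 lines: kjmxr pvw ckwl rhzg xxpwi hdn szp auqpi
Hunk 3: at line 2 remove [ckwl] add [dep,oame,wqfwh] -> 10 lines: kjmxr pvw dep oame wqfwh rhzg xxpwi hdn szp auqpi
Hunk 4: at line 6 remove [xxpwi] add [hdv,dcr] -> 11 lines: kjmxr pvw dep oame wqfwh rhzg hdv dcr hdn szp auqpi
Final line 10: szp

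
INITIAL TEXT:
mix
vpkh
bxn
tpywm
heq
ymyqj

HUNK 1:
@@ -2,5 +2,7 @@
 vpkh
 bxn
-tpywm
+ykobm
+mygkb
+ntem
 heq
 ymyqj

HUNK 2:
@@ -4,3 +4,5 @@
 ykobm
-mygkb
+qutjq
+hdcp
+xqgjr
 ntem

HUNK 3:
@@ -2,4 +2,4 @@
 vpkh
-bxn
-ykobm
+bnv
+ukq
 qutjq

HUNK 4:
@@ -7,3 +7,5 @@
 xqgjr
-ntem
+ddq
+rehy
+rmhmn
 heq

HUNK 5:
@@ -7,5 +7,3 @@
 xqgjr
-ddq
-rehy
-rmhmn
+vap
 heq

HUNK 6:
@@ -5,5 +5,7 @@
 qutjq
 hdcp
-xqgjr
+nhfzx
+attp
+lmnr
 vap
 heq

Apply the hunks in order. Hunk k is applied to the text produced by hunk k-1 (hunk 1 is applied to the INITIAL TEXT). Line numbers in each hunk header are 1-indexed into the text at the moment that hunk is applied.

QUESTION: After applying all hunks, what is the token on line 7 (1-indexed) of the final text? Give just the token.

Answer: nhfzx

Derivation:
Hunk 1: at line 2 remove [tpywm] add [ykobm,mygkb,ntem] -> 8 lines: mix vpkh bxn ykobm mygkb ntem heq ymyqj
Hunk 2: at line 4 remove [mygkb] add [qutjq,hdcp,xqgjr] -> 10 lines: mix vpkh bxn ykobm qutjq hdcp xqgjr ntem heq ymyqj
Hunk 3: at line 2 remove [bxn,ykobm] add [bnv,ukq] -> 10 lines: mix vpkh bnv ukq qutjq hdcp xqgjr ntem heq ymyqj
Hunk 4: at line 7 remove [ntem] add [ddq,rehy,rmhmn] -> 12 lines: mix vpkh bnv ukq qutjq hdcp xqgjr ddq rehy rmhmn heq ymyqj
Hunk 5: at line 7 remove [ddq,rehy,rmhmn] add [vap] -> 10 lines: mix vpkh bnv ukq qutjq hdcp xqgjr vap heq ymyqj
Hunk 6: at line 5 remove [xqgjr] add [nhfzx,attp,lmnr] -> 12 lines: mix vpkh bnv ukq qutjq hdcp nhfzx attp lmnr vap heq ymyqj
Final line 7: nhfzx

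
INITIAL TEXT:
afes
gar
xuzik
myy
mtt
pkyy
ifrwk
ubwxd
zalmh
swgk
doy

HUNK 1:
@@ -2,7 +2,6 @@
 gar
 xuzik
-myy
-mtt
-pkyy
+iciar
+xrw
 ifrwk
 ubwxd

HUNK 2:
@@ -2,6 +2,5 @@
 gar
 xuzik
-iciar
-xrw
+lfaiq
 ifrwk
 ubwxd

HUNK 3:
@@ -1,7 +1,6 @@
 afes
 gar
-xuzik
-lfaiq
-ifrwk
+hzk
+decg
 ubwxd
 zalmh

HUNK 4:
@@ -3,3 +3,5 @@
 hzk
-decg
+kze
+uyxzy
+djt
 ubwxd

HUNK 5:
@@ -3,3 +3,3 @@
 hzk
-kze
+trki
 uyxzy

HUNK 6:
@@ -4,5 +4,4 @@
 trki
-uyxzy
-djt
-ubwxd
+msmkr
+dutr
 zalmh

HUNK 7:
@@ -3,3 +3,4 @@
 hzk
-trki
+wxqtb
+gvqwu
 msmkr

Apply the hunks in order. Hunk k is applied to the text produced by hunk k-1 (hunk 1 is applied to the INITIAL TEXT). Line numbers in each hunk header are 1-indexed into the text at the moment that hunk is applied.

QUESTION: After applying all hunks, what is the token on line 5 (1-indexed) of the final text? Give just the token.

Hunk 1: at line 2 remove [myy,mtt,pkyy] add [iciar,xrw] -> 10 lines: afes gar xuzik iciar xrw ifrwk ubwxd zalmh swgk doy
Hunk 2: at line 2 remove [iciar,xrw] add [lfaiq] -> 9 lines: afes gar xuzik lfaiq ifrwk ubwxd zalmh swgk doy
Hunk 3: at line 1 remove [xuzik,lfaiq,ifrwk] add [hzk,decg] -> 8 lines: afes gar hzk decg ubwxd zalmh swgk doy
Hunk 4: at line 3 remove [decg] add [kze,uyxzy,djt] -> 10 lines: afes gar hzk kze uyxzy djt ubwxd zalmh swgk doy
Hunk 5: at line 3 remove [kze] add [trki] -> 10 lines: afes gar hzk trki uyxzy djt ubwxd zalmh swgk doy
Hunk 6: at line 4 remove [uyxzy,djt,ubwxd] add [msmkr,dutr] -> 9 lines: afes gar hzk trki msmkr dutr zalmh swgk doy
Hunk 7: at line 3 remove [trki] add [wxqtb,gvqwu] -> 10 lines: afes gar hzk wxqtb gvqwu msmkr dutr zalmh swgk doy
Final line 5: gvqwu

Answer: gvqwu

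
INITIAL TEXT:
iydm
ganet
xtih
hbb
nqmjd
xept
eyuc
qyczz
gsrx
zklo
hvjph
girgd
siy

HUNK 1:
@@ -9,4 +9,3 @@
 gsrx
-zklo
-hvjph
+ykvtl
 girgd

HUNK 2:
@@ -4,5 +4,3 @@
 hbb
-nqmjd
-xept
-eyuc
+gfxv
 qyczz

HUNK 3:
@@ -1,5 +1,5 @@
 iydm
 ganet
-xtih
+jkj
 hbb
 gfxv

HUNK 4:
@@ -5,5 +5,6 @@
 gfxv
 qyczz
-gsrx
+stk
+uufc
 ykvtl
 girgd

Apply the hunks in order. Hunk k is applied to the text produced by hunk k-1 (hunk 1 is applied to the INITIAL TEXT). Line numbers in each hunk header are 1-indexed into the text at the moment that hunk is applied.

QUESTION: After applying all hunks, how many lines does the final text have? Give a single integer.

Hunk 1: at line 9 remove [zklo,hvjph] add [ykvtl] -> 12 lines: iydm ganet xtih hbb nqmjd xept eyuc qyczz gsrx ykvtl girgd siy
Hunk 2: at line 4 remove [nqmjd,xept,eyuc] add [gfxv] -> 10 lines: iydm ganet xtih hbb gfxv qyczz gsrx ykvtl girgd siy
Hunk 3: at line 1 remove [xtih] add [jkj] -> 10 lines: iydm ganet jkj hbb gfxv qyczz gsrx ykvtl girgd siy
Hunk 4: at line 5 remove [gsrx] add [stk,uufc] -> 11 lines: iydm ganet jkj hbb gfxv qyczz stk uufc ykvtl girgd siy
Final line count: 11

Answer: 11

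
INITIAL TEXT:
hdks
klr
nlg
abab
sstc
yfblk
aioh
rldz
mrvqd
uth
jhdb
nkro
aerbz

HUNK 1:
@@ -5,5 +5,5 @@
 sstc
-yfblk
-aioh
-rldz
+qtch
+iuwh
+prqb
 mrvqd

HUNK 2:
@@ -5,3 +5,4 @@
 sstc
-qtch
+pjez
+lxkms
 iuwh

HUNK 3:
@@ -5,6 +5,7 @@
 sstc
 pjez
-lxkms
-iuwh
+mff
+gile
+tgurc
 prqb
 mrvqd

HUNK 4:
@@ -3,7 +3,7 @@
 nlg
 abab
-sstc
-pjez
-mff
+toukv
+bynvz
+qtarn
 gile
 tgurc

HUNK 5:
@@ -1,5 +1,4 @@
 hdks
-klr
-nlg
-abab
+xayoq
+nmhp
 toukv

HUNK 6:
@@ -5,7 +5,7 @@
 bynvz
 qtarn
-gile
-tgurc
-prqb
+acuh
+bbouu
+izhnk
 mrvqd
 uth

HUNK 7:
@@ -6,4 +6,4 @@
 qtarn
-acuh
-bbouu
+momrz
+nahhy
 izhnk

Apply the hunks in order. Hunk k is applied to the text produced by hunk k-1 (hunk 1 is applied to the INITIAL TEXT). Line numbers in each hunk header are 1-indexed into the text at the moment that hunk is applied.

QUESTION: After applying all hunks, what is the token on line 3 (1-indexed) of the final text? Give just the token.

Answer: nmhp

Derivation:
Hunk 1: at line 5 remove [yfblk,aioh,rldz] add [qtch,iuwh,prqb] -> 13 lines: hdks klr nlg abab sstc qtch iuwh prqb mrvqd uth jhdb nkro aerbz
Hunk 2: at line 5 remove [qtch] add [pjez,lxkms] -> 14 lines: hdks klr nlg abab sstc pjez lxkms iuwh prqb mrvqd uth jhdb nkro aerbz
Hunk 3: at line 5 remove [lxkms,iuwh] add [mff,gile,tgurc] -> 15 lines: hdks klr nlg abab sstc pjez mff gile tgurc prqb mrvqd uth jhdb nkro aerbz
Hunk 4: at line 3 remove [sstc,pjez,mff] add [toukv,bynvz,qtarn] -> 15 lines: hdks klr nlg abab toukv bynvz qtarn gile tgurc prqb mrvqd uth jhdb nkro aerbz
Hunk 5: at line 1 remove [klr,nlg,abab] add [xayoq,nmhp] -> 14 lines: hdks xayoq nmhp toukv bynvz qtarn gile tgurc prqb mrvqd uth jhdb nkro aerbz
Hunk 6: at line 5 remove [gile,tgurc,prqb] add [acuh,bbouu,izhnk] -> 14 lines: hdks xayoq nmhp toukv bynvz qtarn acuh bbouu izhnk mrvqd uth jhdb nkro aerbz
Hunk 7: at line 6 remove [acuh,bbouu] add [momrz,nahhy] -> 14 lines: hdks xayoq nmhp toukv bynvz qtarn momrz nahhy izhnk mrvqd uth jhdb nkro aerbz
Final line 3: nmhp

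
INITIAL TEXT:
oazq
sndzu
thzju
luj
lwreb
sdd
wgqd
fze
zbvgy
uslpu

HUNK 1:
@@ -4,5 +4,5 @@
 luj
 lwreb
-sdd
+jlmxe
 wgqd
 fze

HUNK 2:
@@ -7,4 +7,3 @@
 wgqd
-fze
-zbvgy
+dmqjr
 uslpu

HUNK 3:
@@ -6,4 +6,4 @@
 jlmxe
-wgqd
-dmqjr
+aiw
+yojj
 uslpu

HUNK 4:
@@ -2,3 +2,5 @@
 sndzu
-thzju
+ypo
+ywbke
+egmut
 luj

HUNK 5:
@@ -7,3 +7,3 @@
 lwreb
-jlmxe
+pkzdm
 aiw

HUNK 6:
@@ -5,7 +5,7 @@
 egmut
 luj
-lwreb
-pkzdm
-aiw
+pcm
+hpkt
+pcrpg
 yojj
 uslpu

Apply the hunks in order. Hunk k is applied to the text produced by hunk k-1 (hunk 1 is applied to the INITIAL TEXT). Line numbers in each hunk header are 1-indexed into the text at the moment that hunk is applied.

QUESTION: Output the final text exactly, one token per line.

Hunk 1: at line 4 remove [sdd] add [jlmxe] -> 10 lines: oazq sndzu thzju luj lwreb jlmxe wgqd fze zbvgy uslpu
Hunk 2: at line 7 remove [fze,zbvgy] add [dmqjr] -> 9 lines: oazq sndzu thzju luj lwreb jlmxe wgqd dmqjr uslpu
Hunk 3: at line 6 remove [wgqd,dmqjr] add [aiw,yojj] -> 9 lines: oazq sndzu thzju luj lwreb jlmxe aiw yojj uslpu
Hunk 4: at line 2 remove [thzju] add [ypo,ywbke,egmut] -> 11 lines: oazq sndzu ypo ywbke egmut luj lwreb jlmxe aiw yojj uslpu
Hunk 5: at line 7 remove [jlmxe] add [pkzdm] -> 11 lines: oazq sndzu ypo ywbke egmut luj lwreb pkzdm aiw yojj uslpu
Hunk 6: at line 5 remove [lwreb,pkzdm,aiw] add [pcm,hpkt,pcrpg] -> 11 lines: oazq sndzu ypo ywbke egmut luj pcm hpkt pcrpg yojj uslpu

Answer: oazq
sndzu
ypo
ywbke
egmut
luj
pcm
hpkt
pcrpg
yojj
uslpu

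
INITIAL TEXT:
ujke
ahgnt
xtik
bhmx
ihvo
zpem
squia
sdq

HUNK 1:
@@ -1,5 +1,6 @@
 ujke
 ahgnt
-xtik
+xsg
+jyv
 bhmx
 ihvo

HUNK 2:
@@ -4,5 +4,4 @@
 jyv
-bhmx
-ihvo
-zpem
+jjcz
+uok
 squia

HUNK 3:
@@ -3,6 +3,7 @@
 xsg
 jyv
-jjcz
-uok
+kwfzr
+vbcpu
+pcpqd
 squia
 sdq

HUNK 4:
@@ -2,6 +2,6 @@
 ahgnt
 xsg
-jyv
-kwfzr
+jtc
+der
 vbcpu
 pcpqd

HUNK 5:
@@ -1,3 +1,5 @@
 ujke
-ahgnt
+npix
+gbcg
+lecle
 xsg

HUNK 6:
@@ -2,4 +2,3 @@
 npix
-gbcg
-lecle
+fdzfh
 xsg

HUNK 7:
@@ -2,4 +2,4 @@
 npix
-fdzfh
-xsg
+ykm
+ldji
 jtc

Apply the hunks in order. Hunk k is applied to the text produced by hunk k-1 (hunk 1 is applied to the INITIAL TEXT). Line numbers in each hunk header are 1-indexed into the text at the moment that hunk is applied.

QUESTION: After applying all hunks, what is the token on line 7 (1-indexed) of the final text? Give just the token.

Hunk 1: at line 1 remove [xtik] add [xsg,jyv] -> 9 lines: ujke ahgnt xsg jyv bhmx ihvo zpem squia sdq
Hunk 2: at line 4 remove [bhmx,ihvo,zpem] add [jjcz,uok] -> 8 lines: ujke ahgnt xsg jyv jjcz uok squia sdq
Hunk 3: at line 3 remove [jjcz,uok] add [kwfzr,vbcpu,pcpqd] -> 9 lines: ujke ahgnt xsg jyv kwfzr vbcpu pcpqd squia sdq
Hunk 4: at line 2 remove [jyv,kwfzr] add [jtc,der] -> 9 lines: ujke ahgnt xsg jtc der vbcpu pcpqd squia sdq
Hunk 5: at line 1 remove [ahgnt] add [npix,gbcg,lecle] -> 11 lines: ujke npix gbcg lecle xsg jtc der vbcpu pcpqd squia sdq
Hunk 6: at line 2 remove [gbcg,lecle] add [fdzfh] -> 10 lines: ujke npix fdzfh xsg jtc der vbcpu pcpqd squia sdq
Hunk 7: at line 2 remove [fdzfh,xsg] add [ykm,ldji] -> 10 lines: ujke npix ykm ldji jtc der vbcpu pcpqd squia sdq
Final line 7: vbcpu

Answer: vbcpu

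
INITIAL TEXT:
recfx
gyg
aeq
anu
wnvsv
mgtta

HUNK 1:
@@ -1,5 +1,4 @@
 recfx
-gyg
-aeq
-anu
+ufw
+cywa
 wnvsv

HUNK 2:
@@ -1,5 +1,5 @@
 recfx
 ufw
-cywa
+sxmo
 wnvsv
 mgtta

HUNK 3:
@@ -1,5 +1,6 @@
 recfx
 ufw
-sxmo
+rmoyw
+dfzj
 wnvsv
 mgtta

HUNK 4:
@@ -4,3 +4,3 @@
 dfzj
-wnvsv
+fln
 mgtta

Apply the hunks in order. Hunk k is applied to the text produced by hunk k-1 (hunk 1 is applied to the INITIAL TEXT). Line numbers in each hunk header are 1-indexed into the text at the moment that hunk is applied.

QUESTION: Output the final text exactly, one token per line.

Hunk 1: at line 1 remove [gyg,aeq,anu] add [ufw,cywa] -> 5 lines: recfx ufw cywa wnvsv mgtta
Hunk 2: at line 1 remove [cywa] add [sxmo] -> 5 lines: recfx ufw sxmo wnvsv mgtta
Hunk 3: at line 1 remove [sxmo] add [rmoyw,dfzj] -> 6 lines: recfx ufw rmoyw dfzj wnvsv mgtta
Hunk 4: at line 4 remove [wnvsv] add [fln] -> 6 lines: recfx ufw rmoyw dfzj fln mgtta

Answer: recfx
ufw
rmoyw
dfzj
fln
mgtta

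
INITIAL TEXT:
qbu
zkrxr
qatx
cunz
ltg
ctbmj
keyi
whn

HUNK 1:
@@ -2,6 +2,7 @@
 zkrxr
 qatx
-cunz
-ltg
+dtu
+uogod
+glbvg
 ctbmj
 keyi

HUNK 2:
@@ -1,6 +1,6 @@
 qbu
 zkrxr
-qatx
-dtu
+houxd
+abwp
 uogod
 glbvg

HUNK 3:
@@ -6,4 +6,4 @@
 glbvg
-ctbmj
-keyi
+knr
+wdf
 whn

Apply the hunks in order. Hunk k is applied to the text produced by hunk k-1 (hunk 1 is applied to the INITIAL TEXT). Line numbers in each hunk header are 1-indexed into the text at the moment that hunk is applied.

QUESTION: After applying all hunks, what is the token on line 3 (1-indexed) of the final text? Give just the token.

Answer: houxd

Derivation:
Hunk 1: at line 2 remove [cunz,ltg] add [dtu,uogod,glbvg] -> 9 lines: qbu zkrxr qatx dtu uogod glbvg ctbmj keyi whn
Hunk 2: at line 1 remove [qatx,dtu] add [houxd,abwp] -> 9 lines: qbu zkrxr houxd abwp uogod glbvg ctbmj keyi whn
Hunk 3: at line 6 remove [ctbmj,keyi] add [knr,wdf] -> 9 lines: qbu zkrxr houxd abwp uogod glbvg knr wdf whn
Final line 3: houxd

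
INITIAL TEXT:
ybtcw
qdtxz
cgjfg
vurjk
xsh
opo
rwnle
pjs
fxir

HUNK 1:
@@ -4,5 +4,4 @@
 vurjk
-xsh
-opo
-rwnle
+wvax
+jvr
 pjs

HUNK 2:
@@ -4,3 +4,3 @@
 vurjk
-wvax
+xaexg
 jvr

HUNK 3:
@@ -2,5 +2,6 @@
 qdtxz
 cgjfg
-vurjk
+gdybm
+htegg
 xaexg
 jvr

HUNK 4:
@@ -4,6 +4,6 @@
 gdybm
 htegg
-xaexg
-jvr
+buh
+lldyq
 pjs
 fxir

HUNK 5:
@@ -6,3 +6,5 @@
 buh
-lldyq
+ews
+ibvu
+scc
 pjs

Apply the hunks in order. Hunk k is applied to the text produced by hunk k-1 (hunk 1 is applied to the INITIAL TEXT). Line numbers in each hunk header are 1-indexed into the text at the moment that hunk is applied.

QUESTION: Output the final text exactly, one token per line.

Hunk 1: at line 4 remove [xsh,opo,rwnle] add [wvax,jvr] -> 8 lines: ybtcw qdtxz cgjfg vurjk wvax jvr pjs fxir
Hunk 2: at line 4 remove [wvax] add [xaexg] -> 8 lines: ybtcw qdtxz cgjfg vurjk xaexg jvr pjs fxir
Hunk 3: at line 2 remove [vurjk] add [gdybm,htegg] -> 9 lines: ybtcw qdtxz cgjfg gdybm htegg xaexg jvr pjs fxir
Hunk 4: at line 4 remove [xaexg,jvr] add [buh,lldyq] -> 9 lines: ybtcw qdtxz cgjfg gdybm htegg buh lldyq pjs fxir
Hunk 5: at line 6 remove [lldyq] add [ews,ibvu,scc] -> 11 lines: ybtcw qdtxz cgjfg gdybm htegg buh ews ibvu scc pjs fxir

Answer: ybtcw
qdtxz
cgjfg
gdybm
htegg
buh
ews
ibvu
scc
pjs
fxir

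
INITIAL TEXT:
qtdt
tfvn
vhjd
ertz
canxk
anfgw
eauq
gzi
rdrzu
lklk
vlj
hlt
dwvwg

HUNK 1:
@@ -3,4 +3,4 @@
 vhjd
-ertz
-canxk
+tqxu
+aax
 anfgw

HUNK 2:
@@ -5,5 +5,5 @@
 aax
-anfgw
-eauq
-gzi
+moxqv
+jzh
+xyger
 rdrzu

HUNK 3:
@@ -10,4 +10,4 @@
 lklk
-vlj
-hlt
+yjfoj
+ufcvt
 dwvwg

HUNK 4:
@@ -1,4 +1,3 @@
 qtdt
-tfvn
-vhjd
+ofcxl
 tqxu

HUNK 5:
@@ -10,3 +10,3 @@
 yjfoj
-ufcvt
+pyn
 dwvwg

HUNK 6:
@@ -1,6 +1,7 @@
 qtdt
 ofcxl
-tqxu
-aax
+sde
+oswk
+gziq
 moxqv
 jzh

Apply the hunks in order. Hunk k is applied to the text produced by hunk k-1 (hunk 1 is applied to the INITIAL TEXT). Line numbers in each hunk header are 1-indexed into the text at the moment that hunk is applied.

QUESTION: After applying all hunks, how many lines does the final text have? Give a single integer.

Answer: 13

Derivation:
Hunk 1: at line 3 remove [ertz,canxk] add [tqxu,aax] -> 13 lines: qtdt tfvn vhjd tqxu aax anfgw eauq gzi rdrzu lklk vlj hlt dwvwg
Hunk 2: at line 5 remove [anfgw,eauq,gzi] add [moxqv,jzh,xyger] -> 13 lines: qtdt tfvn vhjd tqxu aax moxqv jzh xyger rdrzu lklk vlj hlt dwvwg
Hunk 3: at line 10 remove [vlj,hlt] add [yjfoj,ufcvt] -> 13 lines: qtdt tfvn vhjd tqxu aax moxqv jzh xyger rdrzu lklk yjfoj ufcvt dwvwg
Hunk 4: at line 1 remove [tfvn,vhjd] add [ofcxl] -> 12 lines: qtdt ofcxl tqxu aax moxqv jzh xyger rdrzu lklk yjfoj ufcvt dwvwg
Hunk 5: at line 10 remove [ufcvt] add [pyn] -> 12 lines: qtdt ofcxl tqxu aax moxqv jzh xyger rdrzu lklk yjfoj pyn dwvwg
Hunk 6: at line 1 remove [tqxu,aax] add [sde,oswk,gziq] -> 13 lines: qtdt ofcxl sde oswk gziq moxqv jzh xyger rdrzu lklk yjfoj pyn dwvwg
Final line count: 13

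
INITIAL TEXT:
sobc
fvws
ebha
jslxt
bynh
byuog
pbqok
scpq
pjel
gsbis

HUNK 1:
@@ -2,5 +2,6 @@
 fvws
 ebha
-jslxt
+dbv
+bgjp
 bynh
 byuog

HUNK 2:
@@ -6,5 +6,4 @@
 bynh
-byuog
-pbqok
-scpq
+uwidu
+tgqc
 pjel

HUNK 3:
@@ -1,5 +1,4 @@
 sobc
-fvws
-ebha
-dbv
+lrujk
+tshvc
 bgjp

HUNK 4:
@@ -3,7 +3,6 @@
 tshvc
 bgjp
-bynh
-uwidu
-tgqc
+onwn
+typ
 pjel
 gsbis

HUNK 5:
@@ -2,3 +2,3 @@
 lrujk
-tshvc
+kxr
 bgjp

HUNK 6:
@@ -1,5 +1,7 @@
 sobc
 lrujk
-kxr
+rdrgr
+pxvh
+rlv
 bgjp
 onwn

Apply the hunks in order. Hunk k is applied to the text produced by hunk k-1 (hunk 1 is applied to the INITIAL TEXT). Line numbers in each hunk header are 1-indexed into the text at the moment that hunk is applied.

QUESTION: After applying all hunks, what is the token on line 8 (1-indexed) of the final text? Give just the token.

Answer: typ

Derivation:
Hunk 1: at line 2 remove [jslxt] add [dbv,bgjp] -> 11 lines: sobc fvws ebha dbv bgjp bynh byuog pbqok scpq pjel gsbis
Hunk 2: at line 6 remove [byuog,pbqok,scpq] add [uwidu,tgqc] -> 10 lines: sobc fvws ebha dbv bgjp bynh uwidu tgqc pjel gsbis
Hunk 3: at line 1 remove [fvws,ebha,dbv] add [lrujk,tshvc] -> 9 lines: sobc lrujk tshvc bgjp bynh uwidu tgqc pjel gsbis
Hunk 4: at line 3 remove [bynh,uwidu,tgqc] add [onwn,typ] -> 8 lines: sobc lrujk tshvc bgjp onwn typ pjel gsbis
Hunk 5: at line 2 remove [tshvc] add [kxr] -> 8 lines: sobc lrujk kxr bgjp onwn typ pjel gsbis
Hunk 6: at line 1 remove [kxr] add [rdrgr,pxvh,rlv] -> 10 lines: sobc lrujk rdrgr pxvh rlv bgjp onwn typ pjel gsbis
Final line 8: typ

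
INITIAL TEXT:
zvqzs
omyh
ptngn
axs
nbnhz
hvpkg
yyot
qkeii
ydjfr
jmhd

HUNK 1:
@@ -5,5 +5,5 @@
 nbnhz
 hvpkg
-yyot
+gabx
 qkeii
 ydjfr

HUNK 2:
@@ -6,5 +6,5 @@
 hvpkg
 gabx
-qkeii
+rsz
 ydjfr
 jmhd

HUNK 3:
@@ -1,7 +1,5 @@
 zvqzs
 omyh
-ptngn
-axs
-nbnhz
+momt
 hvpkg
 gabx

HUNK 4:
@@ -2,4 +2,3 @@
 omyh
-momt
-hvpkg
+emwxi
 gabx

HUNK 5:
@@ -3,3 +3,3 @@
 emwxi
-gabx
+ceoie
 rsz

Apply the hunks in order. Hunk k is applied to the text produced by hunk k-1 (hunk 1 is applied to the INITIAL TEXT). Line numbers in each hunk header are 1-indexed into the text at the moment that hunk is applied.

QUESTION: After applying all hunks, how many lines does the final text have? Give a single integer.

Answer: 7

Derivation:
Hunk 1: at line 5 remove [yyot] add [gabx] -> 10 lines: zvqzs omyh ptngn axs nbnhz hvpkg gabx qkeii ydjfr jmhd
Hunk 2: at line 6 remove [qkeii] add [rsz] -> 10 lines: zvqzs omyh ptngn axs nbnhz hvpkg gabx rsz ydjfr jmhd
Hunk 3: at line 1 remove [ptngn,axs,nbnhz] add [momt] -> 8 lines: zvqzs omyh momt hvpkg gabx rsz ydjfr jmhd
Hunk 4: at line 2 remove [momt,hvpkg] add [emwxi] -> 7 lines: zvqzs omyh emwxi gabx rsz ydjfr jmhd
Hunk 5: at line 3 remove [gabx] add [ceoie] -> 7 lines: zvqzs omyh emwxi ceoie rsz ydjfr jmhd
Final line count: 7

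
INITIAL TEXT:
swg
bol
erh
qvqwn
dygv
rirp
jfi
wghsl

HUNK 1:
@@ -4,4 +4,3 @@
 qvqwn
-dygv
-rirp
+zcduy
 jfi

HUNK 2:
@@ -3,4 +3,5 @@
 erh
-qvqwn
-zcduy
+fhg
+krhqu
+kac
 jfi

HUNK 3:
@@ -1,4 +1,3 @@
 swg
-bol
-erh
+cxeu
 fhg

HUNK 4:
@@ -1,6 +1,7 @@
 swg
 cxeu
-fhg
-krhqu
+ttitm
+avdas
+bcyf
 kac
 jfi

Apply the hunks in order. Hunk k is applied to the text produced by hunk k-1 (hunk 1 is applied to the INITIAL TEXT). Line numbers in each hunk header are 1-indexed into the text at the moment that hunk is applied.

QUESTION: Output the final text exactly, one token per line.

Hunk 1: at line 4 remove [dygv,rirp] add [zcduy] -> 7 lines: swg bol erh qvqwn zcduy jfi wghsl
Hunk 2: at line 3 remove [qvqwn,zcduy] add [fhg,krhqu,kac] -> 8 lines: swg bol erh fhg krhqu kac jfi wghsl
Hunk 3: at line 1 remove [bol,erh] add [cxeu] -> 7 lines: swg cxeu fhg krhqu kac jfi wghsl
Hunk 4: at line 1 remove [fhg,krhqu] add [ttitm,avdas,bcyf] -> 8 lines: swg cxeu ttitm avdas bcyf kac jfi wghsl

Answer: swg
cxeu
ttitm
avdas
bcyf
kac
jfi
wghsl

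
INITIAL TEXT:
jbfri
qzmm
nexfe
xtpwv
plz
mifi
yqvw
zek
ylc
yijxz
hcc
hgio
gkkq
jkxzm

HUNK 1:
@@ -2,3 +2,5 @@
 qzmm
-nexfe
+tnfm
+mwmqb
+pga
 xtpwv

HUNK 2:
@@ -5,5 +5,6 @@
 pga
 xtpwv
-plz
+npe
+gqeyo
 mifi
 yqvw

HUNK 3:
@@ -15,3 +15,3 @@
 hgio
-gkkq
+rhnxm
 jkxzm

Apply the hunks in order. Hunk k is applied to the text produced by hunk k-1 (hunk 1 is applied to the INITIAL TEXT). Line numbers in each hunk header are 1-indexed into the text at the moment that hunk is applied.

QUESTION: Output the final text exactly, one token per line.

Hunk 1: at line 2 remove [nexfe] add [tnfm,mwmqb,pga] -> 16 lines: jbfri qzmm tnfm mwmqb pga xtpwv plz mifi yqvw zek ylc yijxz hcc hgio gkkq jkxzm
Hunk 2: at line 5 remove [plz] add [npe,gqeyo] -> 17 lines: jbfri qzmm tnfm mwmqb pga xtpwv npe gqeyo mifi yqvw zek ylc yijxz hcc hgio gkkq jkxzm
Hunk 3: at line 15 remove [gkkq] add [rhnxm] -> 17 lines: jbfri qzmm tnfm mwmqb pga xtpwv npe gqeyo mifi yqvw zek ylc yijxz hcc hgio rhnxm jkxzm

Answer: jbfri
qzmm
tnfm
mwmqb
pga
xtpwv
npe
gqeyo
mifi
yqvw
zek
ylc
yijxz
hcc
hgio
rhnxm
jkxzm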